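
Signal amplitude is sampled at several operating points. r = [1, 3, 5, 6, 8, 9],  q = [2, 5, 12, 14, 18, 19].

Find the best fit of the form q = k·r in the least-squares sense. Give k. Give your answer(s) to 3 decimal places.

Normal-equation sums: Σr·r = 216.
And Σr·q = 476.
k = 476/216 = 2.2037.

k = 2.204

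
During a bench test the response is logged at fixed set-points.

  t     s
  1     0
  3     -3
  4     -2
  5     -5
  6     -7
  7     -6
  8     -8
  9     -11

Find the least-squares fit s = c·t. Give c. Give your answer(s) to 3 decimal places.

c = -1.028

Setting ∂/∂c … = 0 gives: 281·c = -289.
(Σt·t = 281, Σt·s = -289.)
c = (-289)/281 = -1.02847.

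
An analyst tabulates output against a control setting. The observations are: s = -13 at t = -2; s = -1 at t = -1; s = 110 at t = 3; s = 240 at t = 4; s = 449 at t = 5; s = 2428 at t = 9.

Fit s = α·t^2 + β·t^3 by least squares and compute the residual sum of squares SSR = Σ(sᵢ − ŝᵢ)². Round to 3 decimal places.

SSR = 6.813

Compute the Gram sums: Σt^2·t^2 = 7540, Σt^2·t^3 = 63408, Σt^3·t^3 = 551956.
And Σt^2·s = 212670, Σt^3·s = 1844572.
AᵀA·[α, β]ᵀ = Aᵀs becomes [[7540, 63408]; [63408, 551956]]·[α, β]ᵀ = [212670, 1844572]ᵀ.
Determinant 7540·551956 − 63408² = 141173776.
α = (212670·551956 − 63408·1844572)/141173776 = 52982643/17646722; β = (7540·1844572 − 63408·212670)/141173776 = 26443345/8823361.
Residuals: -9122219/8823361, -17742675/17646722, 36355003/17646722, 1371416/8823361, -12024147/17646722, 249923/17646722; SSR = 60110710/8823361.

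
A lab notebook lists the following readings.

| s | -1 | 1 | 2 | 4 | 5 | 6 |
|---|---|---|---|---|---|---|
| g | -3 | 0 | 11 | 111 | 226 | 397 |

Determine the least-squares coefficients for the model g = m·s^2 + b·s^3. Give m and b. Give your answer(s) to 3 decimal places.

m = -1.190, b = 2.038

Sums needed: Σs^2·s^2 = 2195, Σs^2·s^3 = 11957, Σs^3·s^3 = 66443.
Right-hand side: Σs^2·g = 21759, Σs^3·g = 121197.
det = 2195·66443 − 11957² = 2872536.
m = (21759·66443 − 11957·121197)/2872536 = -284941/239378; b = (2195·121197 − 11957·21759)/2872536 = 487921/239378.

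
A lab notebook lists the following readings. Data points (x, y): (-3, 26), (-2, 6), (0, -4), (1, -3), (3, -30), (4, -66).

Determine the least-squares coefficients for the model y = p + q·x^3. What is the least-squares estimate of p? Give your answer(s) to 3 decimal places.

With design matrix A, AᵀA = [[6, 57]; [57, 5619]] and Aᵀy = [-71, -5787]ᵀ.
Determinant 6·5619 − 57² = 30465.
p = ((-71)·5619 − 57·(-5787))/30465 = -4606/2031; q = (6·(-5787) − 57·(-71))/30465 = -2045/2031.

p = -2.268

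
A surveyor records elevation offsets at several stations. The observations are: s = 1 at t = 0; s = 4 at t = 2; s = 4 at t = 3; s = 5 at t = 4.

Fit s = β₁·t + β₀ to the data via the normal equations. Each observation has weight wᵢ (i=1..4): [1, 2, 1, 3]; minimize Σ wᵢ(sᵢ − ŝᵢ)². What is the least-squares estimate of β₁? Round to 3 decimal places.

β₁ = 0.894

The normal system AᵀWA·[β₁, β₀]ᵀ = AᵀWs is [[65, 19]; [19, 7]]·[β₁, β₀]ᵀ = [88, 28]ᵀ.
Determinant 65·7 − 19² = 94.
β₁ = (88·7 − 19·28)/94 = 42/47; β₀ = (65·28 − 19·88)/94 = 74/47.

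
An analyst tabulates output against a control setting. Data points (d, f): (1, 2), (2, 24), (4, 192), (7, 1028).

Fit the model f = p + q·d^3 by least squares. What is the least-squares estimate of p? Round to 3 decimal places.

p = -0.320

Normal-equation sums: Σ1 = 4, Σd^3 = 416, Σd^3·d^3 = 121810.
And Σf = 1246, Σd^3·f = 365086.
Normal equations: [[4, 416]; [416, 121810]]·[p, q]ᵀ = [1246, 365086]ᵀ.
Eliminating q: 121810·(row 1) − 416·(row 2) gives 314184·p = 121810·1246 − 416·365086 = -100516, so p = -1933/6042.
Then q = (365086 − 416·(-1933/6042))/121810 = 117751/39273.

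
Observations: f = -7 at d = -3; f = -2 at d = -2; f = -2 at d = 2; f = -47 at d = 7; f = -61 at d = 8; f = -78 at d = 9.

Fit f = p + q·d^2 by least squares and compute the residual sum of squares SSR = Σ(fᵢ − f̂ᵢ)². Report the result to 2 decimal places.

SSR = 0.36

Sums needed: Σ1 = 6, Σd^2 = 211, Σd^2·d^2 = 13171.
And Σf = -197, Σd^2·f = -12604.
Normal equations: [[6, 211]; [211, 13171]]·[p, q]ᵀ = [-197, -12604]ᵀ.
det = 6·13171 − 211² = 34505.
p = ((-197)·13171 − 211·(-12604))/34505 = 64757/34505; q = (6·(-12604) − 211·(-197))/34505 = -34057/34505.
Residuals: 221/34505, 2461/34505, 2461/34505, -17699/34505, 10086/34505, 494/6901; SSR = 12556/34505.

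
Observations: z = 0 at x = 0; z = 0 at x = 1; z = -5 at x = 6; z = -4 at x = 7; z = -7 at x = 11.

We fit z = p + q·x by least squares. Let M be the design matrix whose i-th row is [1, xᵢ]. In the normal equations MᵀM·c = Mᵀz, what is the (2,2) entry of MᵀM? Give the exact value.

207

Row 2 ↔ basis x, column 2 ↔ basis x, so (MᵀM)_{2,2} = Σᵢ (x)·(x) = (0)·(0) + (1)·(1) + (6)·(6) + (7)·(7) + (11)·(11) = 207.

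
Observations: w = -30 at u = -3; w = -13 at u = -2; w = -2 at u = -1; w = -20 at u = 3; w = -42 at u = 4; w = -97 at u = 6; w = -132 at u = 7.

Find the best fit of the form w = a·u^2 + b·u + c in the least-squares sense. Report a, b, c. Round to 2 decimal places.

a = -2.93, b = 1.36, c = 1.28

The normal system AᵀA·[a, b, c]ᵀ = Aᵀw is [[4132, 614, 124]; [614, 124, 14]; [124, 14, 7]]·[a, b, c]ᵀ = [-11136, -1616, -336]ᵀ.
Inverting the 3×3 Gram matrix, [a, b, c]ᵀ = [-88760/30243, 41008/30243, 12880/10081]ᵀ.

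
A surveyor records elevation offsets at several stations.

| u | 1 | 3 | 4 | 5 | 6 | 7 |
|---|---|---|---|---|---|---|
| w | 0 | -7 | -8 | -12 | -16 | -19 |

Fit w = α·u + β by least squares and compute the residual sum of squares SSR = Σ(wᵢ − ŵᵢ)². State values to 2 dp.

Sums needed: Σu·u = 136, Σu = 26, Σ1 = 6.
Right-hand side: Σu·w = -342, Σw = -62.
AᵀA·[α, β]ᵀ = Aᵀw becomes [[136, 26]; [26, 6]]·[α, β]ᵀ = [-342, -62]ᵀ.
det = 136·6 − 26² = 140.
α = ((-342)·6 − 26·(-62))/140 = -22/7; β = (136·(-62) − 26·(-342))/140 = 23/7.
Residuals: -1/7, -6/7, 9/7, 3/7, -3/7, -2/7; SSR = 20/7.

SSR = 2.86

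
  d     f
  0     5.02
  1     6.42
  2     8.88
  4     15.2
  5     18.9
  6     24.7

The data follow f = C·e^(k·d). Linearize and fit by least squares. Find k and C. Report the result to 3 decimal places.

k = 0.267, C = 5.051

Let Y = ln f. Fitting Y = k·d + ln C by least squares:
Σd = 18.0000, Σ(d)² = 82.0000, Σln f = 14.5239, Σd·ln f = 51.0488.
Normal system: [[82.0000, 18.0000]; [18.0000, 6]]·[k, ln C]ᵀ = [51.0488, 14.5239]ᵀ.
Slope k = (n·Σd·ln f − Σd·Σln f)/(n·Σ(d)² − (Σd)²) = (6·51.0488 − 18.0000·14.5239)/168.0000 = 0.26704; ln C = (Σln f − k·Σd)/n = 1.61953, so C = exp(1.61953) = 5.05073.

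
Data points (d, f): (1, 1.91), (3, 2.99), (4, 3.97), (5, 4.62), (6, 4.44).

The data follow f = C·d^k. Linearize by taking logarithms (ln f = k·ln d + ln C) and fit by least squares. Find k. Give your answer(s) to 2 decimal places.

k = 0.51

Let Y = ln f. Fitting Y = k·ln d + ln C by least squares:
XᵀX = [[8.9295, 5.8861]; [5.8861, 5]], rhs = [8.2486, 6.1422]ᵀ  (here Σln d = 5.8861, Σ(ln d)² = 8.9295, Σln f = 6.1422, Σln d·ln f = 8.2486).
Solving (det = 10.0010): k = 0.50890, ln C = 0.62935.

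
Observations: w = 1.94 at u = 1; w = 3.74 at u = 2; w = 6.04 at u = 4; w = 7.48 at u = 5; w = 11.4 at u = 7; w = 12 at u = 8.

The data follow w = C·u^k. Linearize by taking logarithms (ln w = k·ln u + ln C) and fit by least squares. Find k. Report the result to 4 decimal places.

k = 0.8721

Linearized form: ln w = k·ln u + ln C. From the 6 transformed points,
AᵀA = [[13.1032, 7.7142]; [7.7142, 6]], rhs = [16.5488, 10.7109]ᵀ  (here Σln u = 7.7142, Σ(ln u)² = 13.1032, Σln w = 10.7109, Σln u·ln w = 16.5488).
Slope k = (n·Σln u·ln w − Σln u·Σln w)/(n·Σ(ln u)² − (Σln u)²) = (6·16.5488 − 7.7142·10.7109)/19.1098 = 0.87213; ln C = (Σln w − k·Σln u)/n = 0.66385.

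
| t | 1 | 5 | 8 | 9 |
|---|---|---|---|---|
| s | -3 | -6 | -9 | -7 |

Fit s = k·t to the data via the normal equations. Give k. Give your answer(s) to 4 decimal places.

Normal-equation sums: Σt·t = 171.
Moment sums: Σt·s = -168.
Normal equations: [[171]]·[k]ᵀ = [-168]ᵀ.
Hence k = -168 / 171 ≈ -0.982456.

k = -0.9825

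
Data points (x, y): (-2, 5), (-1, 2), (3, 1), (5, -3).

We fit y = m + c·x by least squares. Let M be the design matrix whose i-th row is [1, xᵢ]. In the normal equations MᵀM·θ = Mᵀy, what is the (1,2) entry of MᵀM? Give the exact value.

Row 1 ↔ basis 1, column 2 ↔ basis x, so (MᵀM)_{1,2} = Σᵢ x = (1)·(-2) + (1)·(-1) + (1)·(3) + (1)·(5) = 5.

5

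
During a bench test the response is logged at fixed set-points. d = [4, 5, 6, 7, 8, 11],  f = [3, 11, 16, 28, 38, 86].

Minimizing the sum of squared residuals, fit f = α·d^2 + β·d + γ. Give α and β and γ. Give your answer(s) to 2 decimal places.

With design matrix M, MᵀM = [[23315, 2591, 311]; [2591, 311, 41]; [311, 41, 6]] and Mᵀf = [15109, 1609, 182]ᵀ.
Inverting the 3×3 Gram matrix, [α, β, γ]ᵀ = [961/968, -15247/4840, 971/2420]ᵀ.

α = 0.99, β = -3.15, γ = 0.40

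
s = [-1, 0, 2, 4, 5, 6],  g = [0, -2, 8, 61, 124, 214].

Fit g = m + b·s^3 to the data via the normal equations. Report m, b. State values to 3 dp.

Compute the Gram sums: Σ1 = 6, Σs^3 = 412, Σs^3·s^3 = 66442.
For Mᵀg: Σg = 405, Σs^3·g = 65692.
Determinant 6·66442 − 412² = 228908.
m = (405·66442 − 412·65692)/228908 = -78047/114454; b = (6·65692 − 412·405)/228908 = 56823/57227.

m = -0.682, b = 0.993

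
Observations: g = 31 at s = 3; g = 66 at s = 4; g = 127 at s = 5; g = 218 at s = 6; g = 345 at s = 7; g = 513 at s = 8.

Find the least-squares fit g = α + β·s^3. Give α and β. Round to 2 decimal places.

Setting ∂/∂α … = 0 gives: 6·α + 1287·β = 1300;  1287·α + 446899·β = 449015.
(Σ1 = 6, Σs^3 = 1287, Σs^3·s^3 = 446899, Σg = 1300, Σs^3·g = 449015.)
Determinant 6·446899 − 1287² = 1025025.
α = (1300·446899 − 1287·449015)/1025025 = 617279/205005; β = (6·449015 − 1287·1300)/1025025 = 68066/68335.

α = 3.01, β = 1.00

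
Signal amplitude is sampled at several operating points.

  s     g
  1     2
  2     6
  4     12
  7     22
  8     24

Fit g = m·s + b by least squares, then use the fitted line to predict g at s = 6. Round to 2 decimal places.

ĝ = 18.26

With design matrix A, AᵀA = [[134, 22]; [22, 5]] and Aᵀg = [408, 66]ᵀ.
Δ = 134·5 − 22² = 186.
m = (408·5 − 22·66)/186 = 98/31; b = (134·66 − 22·408)/186 = -22/31.
At s = 6: ĝ = (98/31)·(6) + (-22/31)·(1) = 566/31.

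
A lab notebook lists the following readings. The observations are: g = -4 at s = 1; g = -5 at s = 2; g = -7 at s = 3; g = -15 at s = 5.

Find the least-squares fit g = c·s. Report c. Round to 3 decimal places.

c = -2.821

Setting ∂/∂c … = 0 gives: 39·c = -110.
Hence c = -110 / 39 ≈ -2.82051.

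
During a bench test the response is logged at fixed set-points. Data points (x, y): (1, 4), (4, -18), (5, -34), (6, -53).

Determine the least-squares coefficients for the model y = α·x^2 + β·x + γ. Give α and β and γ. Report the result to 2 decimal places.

α = -2.01, β = 2.63, γ = 3.40

MᵀM·[α, β, γ]ᵀ = Mᵀy reads: 2178·α + 406·β + 78·γ = -3042;  406·α + 78·β + 16·γ = -556;  78·α + 16·β + 4·γ = -101.
Solving the 3×3 system (Gaussian elimination) gives α = -727/362, β = 951/362, γ = 616/181.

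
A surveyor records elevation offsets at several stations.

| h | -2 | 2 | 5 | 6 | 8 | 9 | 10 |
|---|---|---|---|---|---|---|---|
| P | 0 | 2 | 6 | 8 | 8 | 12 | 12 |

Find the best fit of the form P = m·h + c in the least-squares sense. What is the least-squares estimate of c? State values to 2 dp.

c = 1.14

Normal-equation sums: Σh·h = 314, Σh = 38, Σ1 = 7.
Right-hand side: Σh·P = 374, ΣP = 48.
So MᵀM·[m, c]ᵀ = MᵀP: [[314, 38]; [38, 7]]·[m, c]ᵀ = [374, 48]ᵀ.
det = 314·7 − 38² = 754.
m = (374·7 − 38·48)/754 = 397/377; c = (314·48 − 38·374)/754 = 430/377.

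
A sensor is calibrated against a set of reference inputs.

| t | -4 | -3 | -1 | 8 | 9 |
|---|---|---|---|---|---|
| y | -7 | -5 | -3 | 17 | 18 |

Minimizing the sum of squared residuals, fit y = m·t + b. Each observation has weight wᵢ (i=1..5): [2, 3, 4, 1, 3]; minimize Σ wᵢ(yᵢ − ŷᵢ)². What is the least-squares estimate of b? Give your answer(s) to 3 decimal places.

b = 0.176

From the data, Σwᵢ·t·t = 370, Σwᵢ·t = 14, Σwᵢ·1 = 13.
For AᵀWy: Σwᵢ·t·y = 735, Σwᵢ·y = 30.
AᵀWA·[m, b]ᵀ = AᵀWy becomes [[370, 14]; [14, 13]]·[m, b]ᵀ = [735, 30]ᵀ.
Eliminating b: 13·(row 1) − 14·(row 2) gives 4614·m = 13·735 − 14·30 = 9135, so m = 3045/1538.
Then b = (30 − 14·(3045/1538))/13 = 135/769.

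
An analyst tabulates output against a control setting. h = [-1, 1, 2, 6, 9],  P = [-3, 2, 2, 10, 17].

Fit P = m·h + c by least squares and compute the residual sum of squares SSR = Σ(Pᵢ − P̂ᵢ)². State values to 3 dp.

SSR = 2.601

With design matrix A, AᵀA = [[123, 17]; [17, 5]] and AᵀP = [222, 28]ᵀ.
Eliminating c: 5·(row 1) − 17·(row 2) gives 326·m = 5·222 − 17·28 = 634, so m = 317/163.
Then c = (28 − 17·(317/163))/5 = -165/163.
Residuals: -7/163, 174/163, -143/163, -107/163, 83/163; SSR = 424/163.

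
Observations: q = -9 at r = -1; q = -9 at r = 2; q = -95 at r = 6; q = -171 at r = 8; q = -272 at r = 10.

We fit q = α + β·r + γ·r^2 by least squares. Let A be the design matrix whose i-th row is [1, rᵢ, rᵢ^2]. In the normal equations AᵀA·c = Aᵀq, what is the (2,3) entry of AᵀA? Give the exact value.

Row 2 ↔ basis r, column 3 ↔ basis r^2, so (AᵀA)_{2,3} = Σᵢ (r)·(r^2) = (-1)·(1) + (2)·(4) + (6)·(36) + (8)·(64) + (10)·(100) = 1735.

1735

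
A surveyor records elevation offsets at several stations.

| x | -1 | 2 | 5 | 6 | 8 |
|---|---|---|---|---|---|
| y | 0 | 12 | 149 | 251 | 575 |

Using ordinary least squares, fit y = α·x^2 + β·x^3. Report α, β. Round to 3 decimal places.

α = 0.932, β = 1.007

Sums needed: Σx^2·x^2 = 6034, Σx^2·x^3 = 43700, Σx^3·x^3 = 324490.
Right-hand side: Σx^2·y = 49609, Σx^3·y = 367337.
Determinant 6034·324490 − 43700² = 48282660.
α = (49609·324490 − 43700·367337)/48282660 = 1499917/1609422; β = (6034·367337 − 43700·49609)/48282660 = 8099693/8047110.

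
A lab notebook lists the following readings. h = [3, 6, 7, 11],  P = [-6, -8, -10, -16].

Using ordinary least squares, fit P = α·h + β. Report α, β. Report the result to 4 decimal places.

α = -1.2824, β = -1.3435

Setting ∂/∂α … = 0 gives: 215·α + 27·β = -312;  27·α + 4·β = -40.
(Σh·h = 215, Σh = 27, Σ1 = 4, Σh·P = -312, ΣP = -40.)
det = 215·4 − 27² = 131.
α = ((-312)·4 − 27·(-40))/131 = -168/131; β = (215·(-40) − 27·(-312))/131 = -176/131.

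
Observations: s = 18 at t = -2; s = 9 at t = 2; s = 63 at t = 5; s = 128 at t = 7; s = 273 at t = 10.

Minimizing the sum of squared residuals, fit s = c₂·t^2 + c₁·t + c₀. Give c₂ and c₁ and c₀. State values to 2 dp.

c₂ = 2.96, c₁ = -2.51, c₀ = 1.42

Normal-equation sums: Σt^2·t^2 = 13058, Σt^2·t = 1468, Σt^2 = 182, Σt·t = 182, Σt = 22, Σ1 = 5.
And Σt^2·s = 35255, Σt·s = 3923, Σs = 491.
MᵀM·[c₂, c₁, c₀]ᵀ = Mᵀs becomes [[13058, 1468, 182]; [1468, 182, 22]; [182, 22, 5]]·[c₂, c₁, c₀]ᵀ = [35255, 3923, 491]ᵀ.
Inverting the 3×3 Gram matrix, [c₂, c₁, c₀]ᵀ = [254159/85794, -71809/28598, 60731/42897]ᵀ.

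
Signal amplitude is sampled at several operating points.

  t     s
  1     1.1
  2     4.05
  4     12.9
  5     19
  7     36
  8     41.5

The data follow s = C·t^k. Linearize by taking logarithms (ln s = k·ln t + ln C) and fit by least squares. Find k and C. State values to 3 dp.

k = 1.753, C = 1.140

Taking logs, ln s = k·ln t + ln C, so regress ln s on ln t.
XᵀX = [[13.1032, 7.7142]; [7.7142, 6]], rhs = [23.9740, 14.3049]ᵀ  (here Σln t = 7.7142, Σ(ln t)² = 13.1032, Σln s = 14.3049, Σln t·ln s = 23.9740).
Slope k = (n·Σln t·ln s − Σln t·Σln s)/(n·Σ(ln t)² − (Σln t)²) = (6·23.9740 − 7.7142·14.3049)/19.1098 = 1.75265; ln C = (Σln s − k·Σln t)/n = 0.13075, so C = exp(0.13075) = 1.13969.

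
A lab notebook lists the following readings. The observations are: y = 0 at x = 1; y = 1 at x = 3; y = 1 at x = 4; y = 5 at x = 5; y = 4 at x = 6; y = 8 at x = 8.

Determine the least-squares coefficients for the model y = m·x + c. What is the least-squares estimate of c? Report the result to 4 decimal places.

c = -2.0960

MᵀM·[m, c]ᵀ = Mᵀy reads: 151·m + 27·c = 120;  27·m + 6·c = 19.
(Σx·x = 151, Σx = 27, Σ1 = 6, Σx·y = 120, Σy = 19.)
Determinant 151·6 − 27² = 177.
m = (120·6 − 27·19)/177 = 69/59; c = (151·19 − 27·120)/177 = -371/177.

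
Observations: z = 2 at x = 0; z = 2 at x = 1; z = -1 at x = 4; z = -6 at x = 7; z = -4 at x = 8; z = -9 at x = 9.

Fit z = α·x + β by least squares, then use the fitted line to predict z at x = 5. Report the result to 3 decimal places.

The normal system MᵀM·[α, β]ᵀ = Mᵀz is [[211, 29]; [29, 6]]·[α, β]ᵀ = [-157, -16]ᵀ.
Eliminating β: 6·(row 1) − 29·(row 2) gives 425·α = 6·(-157) − 29·(-16) = -478, so α = -478/425.
Then β = ((-16) − 29·(-478/425))/6 = 1177/425.
At x = 5: ẑ = (-478/425)·(5) + (1177/425)·(1) = -1213/425.

ẑ = -2.854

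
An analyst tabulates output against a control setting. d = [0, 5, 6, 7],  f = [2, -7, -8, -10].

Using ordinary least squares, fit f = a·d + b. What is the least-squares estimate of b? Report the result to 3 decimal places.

Entries of XᵀX: Σd·d = 110, Σd = 18, Σ1 = 4.
Right-hand side: Σd·f = -153, Σf = -23.
Normal equations: [[110, 18]; [18, 4]]·[a, b]ᵀ = [-153, -23]ᵀ.
Eliminating b: 4·(row 1) − 18·(row 2) gives 116·a = 4·(-153) − 18·(-23) = -198, so a = -99/58.
Then b = ((-23) − 18·(-99/58))/4 = 56/29.

b = 1.931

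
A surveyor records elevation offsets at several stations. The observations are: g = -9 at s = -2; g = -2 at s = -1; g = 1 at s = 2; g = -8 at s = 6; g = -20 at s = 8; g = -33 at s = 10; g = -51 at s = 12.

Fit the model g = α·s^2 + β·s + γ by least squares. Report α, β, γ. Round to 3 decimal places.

α = -0.508, β = 1.913, γ = -1.376

Forming MᵀM = [[36161, 3455, 353]; [3455, 353, 35]; [353, 35, 7]] and Mᵀg = [-12246, -1128, -122]ᵀ gives MᵀM·[α, β, γ]ᵀ = Mᵀg.
Row-reducing yields α = -122069/240292, β = 35361/18484, γ = -165323/120146.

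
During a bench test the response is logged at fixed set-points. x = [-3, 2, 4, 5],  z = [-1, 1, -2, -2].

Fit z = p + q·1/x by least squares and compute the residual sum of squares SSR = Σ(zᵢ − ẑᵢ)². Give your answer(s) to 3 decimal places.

Sums needed: Σ1 = 4, Σ1/x = 37/60, Σ1/x·1/x = 1669/3600.
And Σz = -4, Σ1/x·z = -1/15.
So AᵀA·[p, q]ᵀ = Aᵀz: [[4, 37/60]; [37/60, 1669/3600]]·[p, q]ᵀ = [-4, -1/15]ᵀ.
det = 4·(1669/3600) − (37/60)² = 1769/1200.
p = ((-4)·(1669/3600) − (37/60)·(-1/15))/(1769/1200) = -2176/1769; q = (4·(-1/15) − (37/60)·(-4))/(1769/1200) = 2640/1769.
Residuals: 1287/1769, 2625/1769, -2022/1769, -1890/1769; SSR = 9162/1769.

SSR = 5.179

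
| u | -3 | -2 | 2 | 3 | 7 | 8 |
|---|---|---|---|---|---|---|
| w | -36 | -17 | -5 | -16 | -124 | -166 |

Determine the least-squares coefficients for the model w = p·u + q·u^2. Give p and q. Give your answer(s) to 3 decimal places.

p = 3.128, q = -2.979

Normal-equation sums: Σu·u = 139, Σu·u^2 = 855, Σu^2·u^2 = 6691.
Right-hand side: Σu·w = -2112, Σu^2·w = -17256.
Δ = 139·6691 − 855² = 199024.
p = ((-2112)·6691 − 855·(-17256))/199024 = 77811/24878; q = (139·(-17256) − 855·(-2112))/199024 = -74103/24878.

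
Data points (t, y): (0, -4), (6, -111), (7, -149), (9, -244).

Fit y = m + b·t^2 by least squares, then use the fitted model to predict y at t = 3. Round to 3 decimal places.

ŷ = -30.735

With design matrix X, XᵀX = [[4, 166]; [166, 10258]] and Xᵀy = [-508, -31061]ᵀ.
Determinant 4·10258 − 166² = 13476.
m = ((-508)·10258 − 166·(-31061))/13476 = -27469/6738; b = (4·(-31061) − 166·(-508))/13476 = -9979/3369.
At t = 3: ŷ = (-27469/6738)·(1) + (-9979/3369)·(9) = -207091/6738.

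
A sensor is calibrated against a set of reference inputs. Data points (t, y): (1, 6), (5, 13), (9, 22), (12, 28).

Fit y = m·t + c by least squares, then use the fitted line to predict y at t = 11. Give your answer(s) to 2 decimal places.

ŷ = 25.86

From the data, Σt·t = 251, Σt = 27, Σ1 = 4.
For Xᵀy: Σt·y = 605, Σy = 69.
Normal equations: [[251, 27]; [27, 4]]·[m, c]ᵀ = [605, 69]ᵀ.
Eliminating c: 4·(row 1) − 27·(row 2) gives 275·m = 4·605 − 27·69 = 557, so m = 557/275.
Then c = (69 − 27·(557/275))/4 = 984/275.
At t = 11: ŷ = (557/275)·(11) + (984/275)·(1) = 7111/275.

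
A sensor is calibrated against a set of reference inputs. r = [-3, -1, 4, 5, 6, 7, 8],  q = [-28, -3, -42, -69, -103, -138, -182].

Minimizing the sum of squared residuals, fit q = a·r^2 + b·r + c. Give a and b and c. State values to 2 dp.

a = -2.97, b = 0.80, c = 1.03

Forming XᵀX = [[8756, 1232, 200]; [1232, 200, 26]; [200, 26, 7]] and Xᵀq = [-24770, -3466, -565]ᵀ gives XᵀX·[a, b, c]ᵀ = Xᵀq.
Row-reducing yields a = -195497/65922, b = 26503/32961, c = 11317/10987.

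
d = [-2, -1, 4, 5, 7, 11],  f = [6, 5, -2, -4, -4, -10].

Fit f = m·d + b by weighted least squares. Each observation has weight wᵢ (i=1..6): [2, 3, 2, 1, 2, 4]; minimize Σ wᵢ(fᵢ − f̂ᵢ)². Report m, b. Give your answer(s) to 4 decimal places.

m = -1.2266, b = 3.5360

Sums needed: Σwᵢ·d·d = 650, Σwᵢ·d = 64, Σwᵢ·1 = 14.
Moment sums: Σwᵢ·d·f = -571, Σwᵢ·f = -29.
MᵀWM·[m, b]ᵀ = MᵀWf becomes [[650, 64]; [64, 14]]·[m, b]ᵀ = [-571, -29]ᵀ.
Determinant 650·14 − 64² = 5004.
m = ((-571)·14 − 64·(-29))/5004 = -341/278; b = (650·(-29) − 64·(-571))/5004 = 983/278.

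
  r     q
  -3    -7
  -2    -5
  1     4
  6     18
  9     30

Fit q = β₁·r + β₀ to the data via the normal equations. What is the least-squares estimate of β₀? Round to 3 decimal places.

From the data, Σr·r = 131, Σr = 11, Σ1 = 5.
And Σr·q = 413, Σq = 40.
det = 131·5 − 11² = 534.
β₁ = (413·5 − 11·40)/534 = 1625/534; β₀ = (131·40 − 11·413)/534 = 697/534.

β₀ = 1.305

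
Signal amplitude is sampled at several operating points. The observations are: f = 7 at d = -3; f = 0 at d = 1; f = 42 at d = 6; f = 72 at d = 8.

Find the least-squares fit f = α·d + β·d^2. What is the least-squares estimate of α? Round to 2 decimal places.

Compute the Gram sums: Σd·d = 110, Σd·d^2 = 702, Σd^2·d^2 = 5474.
Right-hand side: Σd·f = 807, Σd^2·f = 6183.
det = 110·5474 − 702² = 109336.
α = (807·5474 − 702·6183)/109336 = 19263/27334; β = (110·6183 − 702·807)/109336 = 14202/13667.

α = 0.70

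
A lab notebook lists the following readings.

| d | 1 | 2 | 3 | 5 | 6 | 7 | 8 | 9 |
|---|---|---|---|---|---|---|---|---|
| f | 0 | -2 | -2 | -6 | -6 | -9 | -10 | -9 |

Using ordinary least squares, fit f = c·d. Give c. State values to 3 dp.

c = -1.115

Compute the Gram sums: Σd·d = 269.
And Σd·f = -300.
Normal equations: [[269]]·[c]ᵀ = [-300]ᵀ.
c = (-300)/269 = -1.11524.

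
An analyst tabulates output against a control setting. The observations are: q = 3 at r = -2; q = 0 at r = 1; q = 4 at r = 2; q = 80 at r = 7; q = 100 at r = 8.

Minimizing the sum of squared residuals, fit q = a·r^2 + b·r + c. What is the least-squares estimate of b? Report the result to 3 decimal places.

b = 0.564

Normal-equation sums: Σr^2·r^2 = 6530, Σr^2·r = 856, Σr^2 = 122, Σr·r = 122, Σr = 16, Σ1 = 5.
Right-hand side: Σr^2·q = 10348, Σr·q = 1362, Σq = 187.
MᵀM·[a, b, c]ᵀ = Mᵀq becomes [[6530, 856, 122]; [856, 122, 16]; [122, 16, 5]]·[a, b, c]ᵀ = [10348, 1362, 187]ᵀ.
Row-reducing yields a = 22525/14493, b = 2727/4831, c = -33751/14493.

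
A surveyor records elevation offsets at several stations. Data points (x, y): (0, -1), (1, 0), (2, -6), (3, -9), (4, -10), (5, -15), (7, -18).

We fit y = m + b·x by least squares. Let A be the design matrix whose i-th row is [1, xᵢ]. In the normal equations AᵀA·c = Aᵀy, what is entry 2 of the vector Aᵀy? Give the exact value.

Entry 2 ↔ basis x, so (Aᵀy)_{2} = Σᵢ (x)·yᵢ = (0)·(-1) + (1)·(0) + (2)·(-6) + (3)·(-9) + (4)·(-10) + (5)·(-15) + (7)·(-18) = -280.

-280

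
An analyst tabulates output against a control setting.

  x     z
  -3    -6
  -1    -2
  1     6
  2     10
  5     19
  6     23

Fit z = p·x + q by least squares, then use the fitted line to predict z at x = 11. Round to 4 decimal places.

ẑ = 39.1124

Compute the Gram sums: Σx·x = 76, Σx = 10, Σ1 = 6.
And Σx·z = 279, Σz = 50.
MᵀM·[p, q]ᵀ = Mᵀz becomes [[76, 10]; [10, 6]]·[p, q]ᵀ = [279, 50]ᵀ.
det = 76·6 − 10² = 356.
p = (279·6 − 10·50)/356 = 587/178; q = (76·50 − 10·279)/356 = 505/178.
At x = 11: ẑ = (587/178)·(11) + (505/178)·(1) = 3481/89.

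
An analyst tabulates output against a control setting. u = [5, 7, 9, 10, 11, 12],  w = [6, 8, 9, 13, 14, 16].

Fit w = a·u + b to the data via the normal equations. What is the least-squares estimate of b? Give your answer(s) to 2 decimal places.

b = -1.97

From the data, Σu·u = 520, Σu = 54, Σ1 = 6.
For Aᵀw: Σu·w = 643, Σw = 66.
So AᵀA·[a, b]ᵀ = Aᵀw: [[520, 54]; [54, 6]]·[a, b]ᵀ = [643, 66]ᵀ.
det = 520·6 − 54² = 204.
a = (643·6 − 54·66)/204 = 49/34; b = (520·66 − 54·643)/204 = -67/34.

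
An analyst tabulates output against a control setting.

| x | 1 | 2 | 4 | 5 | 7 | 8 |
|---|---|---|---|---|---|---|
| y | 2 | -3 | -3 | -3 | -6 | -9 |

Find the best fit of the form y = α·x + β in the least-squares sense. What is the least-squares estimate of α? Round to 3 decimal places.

α = -1.227

AᵀA·[α, β]ᵀ = Aᵀy reads: 159·α + 27·β = -145;  27·α + 6·β = -22.
Eliminating β: 6·(row 1) − 27·(row 2) gives 225·α = 6·(-145) − 27·(-22) = -276, so α = -92/75.
Then β = ((-22) − 27·(-92/75))/6 = 139/75.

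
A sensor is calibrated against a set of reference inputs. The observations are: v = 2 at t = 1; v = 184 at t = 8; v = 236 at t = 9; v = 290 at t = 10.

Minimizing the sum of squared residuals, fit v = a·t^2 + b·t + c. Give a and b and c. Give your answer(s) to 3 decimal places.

Sums needed: Σt^2·t^2 = 20658, Σt^2·t = 2242, Σt^2 = 246, Σt·t = 246, Σt = 28, Σ1 = 4.
Moment sums: Σt^2·v = 59894, Σt·v = 6498, Σv = 712.
Normal equations: [[20658, 2242, 246]; [2242, 246, 28]; [246, 28, 4]]·[a, b, c]ᵀ = [59894, 6498, 712]ᵀ.
Inverting the 3×3 Gram matrix, [a, b, c]ᵀ = [1802/605, -2107/3025, -916/3025]ᵀ.

a = 2.979, b = -0.697, c = -0.303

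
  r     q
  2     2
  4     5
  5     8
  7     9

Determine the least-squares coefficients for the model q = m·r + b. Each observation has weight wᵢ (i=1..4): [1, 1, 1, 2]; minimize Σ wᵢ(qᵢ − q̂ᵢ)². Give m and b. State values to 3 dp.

m = 1.389, b = -0.344

From the data, Σwᵢ·r·r = 143, Σwᵢ·r = 25, Σwᵢ·1 = 5.
Moment sums: Σwᵢ·r·q = 190, Σwᵢ·q = 33.
Determinant 143·5 − 25² = 90.
m = (190·5 − 25·33)/90 = 25/18; b = (143·33 − 25·190)/90 = -31/90.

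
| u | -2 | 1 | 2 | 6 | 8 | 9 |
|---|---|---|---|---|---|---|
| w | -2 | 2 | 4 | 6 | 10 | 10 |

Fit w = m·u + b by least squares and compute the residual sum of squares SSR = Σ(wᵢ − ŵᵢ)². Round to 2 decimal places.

SSR = 3.62

Compute the Gram sums: Σu·u = 190, Σu = 24, Σ1 = 6.
Moment sums: Σu·w = 220, Σw = 30.
So XᵀX·[m, b]ᵀ = Xᵀw: [[190, 24]; [24, 6]]·[m, b]ᵀ = [220, 30]ᵀ.
det = 190·6 − 24² = 564.
m = (220·6 − 24·30)/564 = 50/47; b = (190·30 − 24·220)/564 = 35/47.
Residuals: -29/47, 9/47, 53/47, -53/47, 35/47, -15/47; SSR = 170/47.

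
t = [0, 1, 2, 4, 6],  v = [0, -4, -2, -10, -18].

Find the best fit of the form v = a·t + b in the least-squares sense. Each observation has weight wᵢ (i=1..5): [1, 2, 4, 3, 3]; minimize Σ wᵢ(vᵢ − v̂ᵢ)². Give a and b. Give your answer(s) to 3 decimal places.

a = -3.148, b = 1.994

Sums needed: Σwᵢ·t·t = 174, Σwᵢ·t = 40, Σwᵢ·1 = 13.
Moment sums: Σwᵢ·t·v = -468, Σwᵢ·v = -100.
Normal equations: [[174, 40]; [40, 13]]·[a, b]ᵀ = [-468, -100]ᵀ.
Eliminating b: 13·(row 1) − 40·(row 2) gives 662·a = 13·(-468) − 40·(-100) = -2084, so a = -1042/331.
Then b = ((-100) − 40·(-1042/331))/13 = 660/331.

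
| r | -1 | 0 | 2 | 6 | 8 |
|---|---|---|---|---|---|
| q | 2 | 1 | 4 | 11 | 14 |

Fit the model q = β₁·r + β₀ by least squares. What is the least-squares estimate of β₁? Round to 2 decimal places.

β₁ = 1.47

Setting ∂/∂β₁ … = 0 gives: 105·β₁ + 15·β₀ = 184;  15·β₁ + 5·β₀ = 32.
det = 105·5 − 15² = 300.
β₁ = (184·5 − 15·32)/300 = 22/15; β₀ = (105·32 − 15·184)/300 = 2.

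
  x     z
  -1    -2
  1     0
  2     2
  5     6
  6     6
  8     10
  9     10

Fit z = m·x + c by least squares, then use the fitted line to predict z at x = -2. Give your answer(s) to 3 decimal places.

ẑ = -3.329

AᵀA·[m, c]ᵀ = Aᵀz reads: 212·m + 30·c = 242;  30·m + 7·c = 32.
det = 212·7 − 30² = 584.
m = (242·7 − 30·32)/584 = 367/292; c = (212·32 − 30·242)/584 = -119/146.
At x = -2: ẑ = (367/292)·(-2) + (-119/146)·(1) = -243/73.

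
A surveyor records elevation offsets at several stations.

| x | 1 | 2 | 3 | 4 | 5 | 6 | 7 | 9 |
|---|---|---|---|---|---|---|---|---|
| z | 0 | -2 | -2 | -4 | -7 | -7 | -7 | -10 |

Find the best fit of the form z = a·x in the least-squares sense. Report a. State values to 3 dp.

MᵀM·[a]ᵀ = Mᵀz reads: 221·a = -242.
Hence a = -242 / 221 ≈ -1.09502.

a = -1.095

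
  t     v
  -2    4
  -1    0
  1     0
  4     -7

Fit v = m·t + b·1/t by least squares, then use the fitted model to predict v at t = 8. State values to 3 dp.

v̂ = -15.435

Setting ∂/∂m … = 0 gives: 22·m + 4·b = -36;  4·m + (37/16)·b = -15/4.
(Σt·t = 22, Σt·1/t = 4, Σ1/t·1/t = 37/16, Σt·v = -36, Σ1/t·v = -15/4.)
Eliminating b: (37/16)·(row 1) − 4·(row 2) gives (279/8)·m = (37/16)·(-36) − 4·(-15/4) = -273/4, so m = -182/93.
Then b = ((-15/4) − 4·(-182/93))/(37/16) = 164/93.
At t = 8: v̂ = (-182/93)·(8) + (164/93)·(1/8) = -957/62.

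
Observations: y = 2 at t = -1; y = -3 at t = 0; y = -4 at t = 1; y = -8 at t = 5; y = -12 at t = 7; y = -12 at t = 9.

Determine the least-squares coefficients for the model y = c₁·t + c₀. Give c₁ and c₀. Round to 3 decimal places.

With design matrix A, AᵀA = [[157, 21]; [21, 6]] and Aᵀy = [-238, -37]ᵀ.
Δ = 157·6 − 21² = 501.
c₁ = ((-238)·6 − 21·(-37))/501 = -217/167; c₀ = (157·(-37) − 21·(-238))/501 = -811/501.

c₁ = -1.299, c₀ = -1.619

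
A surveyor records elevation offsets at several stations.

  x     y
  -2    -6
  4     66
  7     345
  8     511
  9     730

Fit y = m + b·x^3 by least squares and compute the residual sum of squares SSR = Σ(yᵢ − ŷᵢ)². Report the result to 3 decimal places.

Entries of MᵀM: Σ1 = 5, Σx^3 = 1640, Σx^3·x^3 = 915394.
Moment sums: Σy = 1646, Σx^3·y = 916409.
So MᵀM·[m, b]ᵀ = Mᵀy: [[5, 1640]; [1640, 915394]]·[m, b]ᵀ = [1646, 916409]ᵀ.
Eliminating b: 915394·(row 1) − 1640·(row 2) gives 1887370·m = 915394·1646 − 1640·916409 = 3827764, so m = 1913882/943685.
Then b = (916409 − 1640·(1913882/943685))/915394 = 376521/377474.
Residuals: -45572/943685, 125968/943685, 1581371/1887370, -1637727/943685, 1533291/1887370; SSR = 8293071/1887370.

SSR = 4.394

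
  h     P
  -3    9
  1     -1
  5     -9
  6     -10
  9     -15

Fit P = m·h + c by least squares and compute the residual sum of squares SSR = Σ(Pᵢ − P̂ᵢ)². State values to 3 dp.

Forming AᵀA = [[152, 18]; [18, 5]] and AᵀP = [-268, -26]ᵀ gives AᵀA·[m, c]ᵀ = AᵀP.
det = 152·5 − 18² = 436.
m = ((-268)·5 − 18·(-26))/436 = -2; c = (152·(-26) − 18·(-268))/436 = 2.
Residuals: 1, -1, -1, 0, 1; SSR = 4.

SSR = 4.000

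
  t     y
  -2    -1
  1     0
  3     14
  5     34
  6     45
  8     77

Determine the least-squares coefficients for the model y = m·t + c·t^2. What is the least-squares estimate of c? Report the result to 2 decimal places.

The normal system XᵀX·[m, c]ᵀ = Xᵀy is [[139, 873]; [873, 6115]]·[m, c]ᵀ = [1100, 7520]ᵀ.
Determinant 139·6115 − 873² = 87856.
m = (1100·6115 − 873·7520)/87856 = 40385/21964; c = (139·7520 − 873·1100)/87856 = 21245/21964.

c = 0.97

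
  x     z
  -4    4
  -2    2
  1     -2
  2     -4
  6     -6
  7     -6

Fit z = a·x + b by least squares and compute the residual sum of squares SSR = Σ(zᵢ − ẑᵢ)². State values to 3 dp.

SSR = 5.029

AᵀA·[a, b]ᵀ = Aᵀz reads: 110·a + 10·b = -108;  10·a + 6·b = -12.
(Σx·x = 110, Σx = 10, Σ1 = 6, Σx·z = -108, Σz = -12.)
Eliminating b: 6·(row 1) − 10·(row 2) gives 560·a = 6·(-108) − 10·(-12) = -528, so a = -33/35.
Then b = ((-12) − 10·(-33/35))/6 = -3/7.
Residuals: 23/35, 19/35, -22/35, -59/35, 3/35, 36/35; SSR = 176/35.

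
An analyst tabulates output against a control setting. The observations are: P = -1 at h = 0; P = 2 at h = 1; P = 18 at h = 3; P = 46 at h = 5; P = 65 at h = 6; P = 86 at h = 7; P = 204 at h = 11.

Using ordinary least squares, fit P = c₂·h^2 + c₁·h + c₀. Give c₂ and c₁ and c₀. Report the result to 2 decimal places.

MᵀM·[c₂, c₁, c₀]ᵀ = MᵀP reads: 19045·c₂ + 2043·c₁ + 241·c₀ = 32552;  2043·c₂ + 241·c₁ + 33·c₀ = 3522;  241·c₂ + 33·c₁ + 7·c₀ = 420.
(Σh^2·h^2 = 19045, Σh^2·h = 2043, Σh^2 = 241, Σh·h = 241, Σh = 33, Σ1 = 7, Σh^2·P = 32552, Σh·P = 3522, ΣP = 420.)
Row-reducing yields c₂ = 1600/1041, c₁ = 13843/7981, c₀ = -26171/23943.

c₂ = 1.54, c₁ = 1.73, c₀ = -1.09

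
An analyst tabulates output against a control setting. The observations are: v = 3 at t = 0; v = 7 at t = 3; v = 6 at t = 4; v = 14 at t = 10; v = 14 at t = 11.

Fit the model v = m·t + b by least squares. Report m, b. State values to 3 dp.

Compute the Gram sums: Σt·t = 246, Σt = 28, Σ1 = 5.
For Aᵀv: Σt·v = 339, Σv = 44.
det = 246·5 − 28² = 446.
m = (339·5 − 28·44)/446 = 463/446; b = (246·44 − 28·339)/446 = 666/223.

m = 1.038, b = 2.987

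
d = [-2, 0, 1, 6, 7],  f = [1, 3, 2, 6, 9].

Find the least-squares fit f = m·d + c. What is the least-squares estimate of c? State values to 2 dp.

c = 2.29

Sums needed: Σd·d = 90, Σd = 12, Σ1 = 5.
And Σd·f = 99, Σf = 21.
So MᵀM·[m, c]ᵀ = Mᵀf: [[90, 12]; [12, 5]]·[m, c]ᵀ = [99, 21]ᵀ.
Eliminating c: 5·(row 1) − 12·(row 2) gives 306·m = 5·99 − 12·21 = 243, so m = 27/34.
Then c = (21 − 12·(27/34))/5 = 39/17.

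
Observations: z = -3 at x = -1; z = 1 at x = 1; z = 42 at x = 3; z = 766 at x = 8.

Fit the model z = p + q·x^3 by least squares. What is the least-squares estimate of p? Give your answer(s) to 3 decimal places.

The normal equations are: 4·p + 539·q = 806;  539·p + 262875·q = 393330.
Eliminating q: 262875·(row 1) − 539·(row 2) gives 760979·p = 262875·806 − 539·393330 = -127620, so p = -127620/760979.
Then q = (393330 − 539·(-127620/760979))/262875 = 1138886/760979.

p = -0.168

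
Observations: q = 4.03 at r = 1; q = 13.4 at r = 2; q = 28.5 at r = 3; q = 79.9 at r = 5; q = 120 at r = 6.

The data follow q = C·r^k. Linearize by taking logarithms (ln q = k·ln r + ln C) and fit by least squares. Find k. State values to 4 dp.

k = 1.8921

Taking logs, ln q = k·ln r + ln C, so regress ln q on ln r.
XᵀX = [[7.4881, 5.1930]; [5.1930, 5]], rhs = [21.1078, 16.5072]ᵀ  (here Σln r = 5.1930, Σ(ln r)² = 7.4881, Σln q = 16.5072, Σln r·ln q = 21.1078).
Solving (det = 10.4737): k = 1.89214, ln C = 1.33628.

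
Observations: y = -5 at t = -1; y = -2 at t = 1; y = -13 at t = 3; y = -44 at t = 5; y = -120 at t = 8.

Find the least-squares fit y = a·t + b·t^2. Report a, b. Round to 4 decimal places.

a = 1.7870, b = -2.1004

The normal equations are: 100·a + 664·b = -1216;  664·a + 4804·b = -8904.
(Σt·t = 100, Σt·t^2 = 664, Σt^2·t^2 = 4804, Σt·y = -1216, Σt^2·y = -8904.)
det = 100·4804 − 664² = 39504.
a = ((-1216)·4804 − 664·(-8904))/39504 = 4412/2469; b = (100·(-8904) − 664·(-1216))/39504 = -5186/2469.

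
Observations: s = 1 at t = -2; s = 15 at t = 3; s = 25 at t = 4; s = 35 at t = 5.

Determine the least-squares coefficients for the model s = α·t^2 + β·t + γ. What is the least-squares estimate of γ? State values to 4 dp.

γ = 0.6977

Compute the Gram sums: Σt^2·t^2 = 978, Σt^2·t = 208, Σt^2 = 54, Σt·t = 54, Σt = 10, Σ1 = 4.
And Σt^2·s = 1414, Σt·s = 318, Σs = 76.
Inverting the 3×3 Gram matrix, [α, β, γ]ᵀ = [477/473, 887/473, 30/43]ᵀ.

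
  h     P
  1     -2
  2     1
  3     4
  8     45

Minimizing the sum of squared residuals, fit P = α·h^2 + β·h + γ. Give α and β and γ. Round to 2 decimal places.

Entries of XᵀX: Σh^2·h^2 = 4194, Σh^2·h = 548, Σh^2 = 78, Σh·h = 78, Σh = 14, Σ1 = 4.
For XᵀP: Σh^2·P = 2918, Σh·P = 372, ΣP = 48.
Solving the 3×3 system (Gaussian elimination) gives α = 689/946, β = 11/86, γ = -2507/946.

α = 0.73, β = 0.13, γ = -2.65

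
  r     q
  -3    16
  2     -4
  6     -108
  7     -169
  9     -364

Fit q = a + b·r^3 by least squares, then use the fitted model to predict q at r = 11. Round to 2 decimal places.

q̂ = -665.09

Forming AᵀA = [[5, 1269]; [1269, 696539]] and Aᵀq = [-629, -347115]ᵀ gives AᵀA·[a, b]ᵀ = Aᵀq.
Δ = 5·696539 − 1269² = 1872334.
a = ((-629)·696539 − 1269·(-347115))/1872334 = 1182952/936167; b = (5·(-347115) − 1269·(-629))/1872334 = -468687/936167.
At r = 11: q̂ = (1182952/936167)·(1) + (-468687/936167)·(1331) = -622639445/936167.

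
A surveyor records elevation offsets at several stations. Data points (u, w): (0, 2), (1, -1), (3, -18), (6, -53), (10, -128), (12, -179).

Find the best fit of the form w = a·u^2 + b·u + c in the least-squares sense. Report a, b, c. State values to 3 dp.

a = -0.971, b = -3.411, c = 2.266

AᵀA·[a, b, c]ᵀ = Aᵀw reads: 32114·a + 2972·b + 290·c = -40647;  2972·a + 290·b + 32·c = -3801;  290·a + 32·b + 6·c = -377.
Solving the 3×3 system (Gaussian elimination) gives a = -31067/32010, b = -109171/32010, c = 12087/5335.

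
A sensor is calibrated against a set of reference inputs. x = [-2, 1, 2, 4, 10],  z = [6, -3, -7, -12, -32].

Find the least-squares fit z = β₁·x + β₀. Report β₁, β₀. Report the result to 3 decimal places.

β₁ = -3.163, β₀ = -0.113

The normal system AᵀA·[β₁, β₀]ᵀ = Aᵀz is [[125, 15]; [15, 5]]·[β₁, β₀]ᵀ = [-397, -48]ᵀ.
det = 125·5 − 15² = 400.
β₁ = ((-397)·5 − 15·(-48))/400 = -253/80; β₀ = (125·(-48) − 15·(-397))/400 = -9/80.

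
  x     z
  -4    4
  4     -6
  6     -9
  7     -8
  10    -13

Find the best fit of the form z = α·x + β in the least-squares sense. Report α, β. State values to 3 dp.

α = -1.194, β = -0.906

From the data, Σx·x = 217, Σx = 23, Σ1 = 5.
For Aᵀz: Σx·z = -280, Σz = -32.
Δ = 217·5 − 23² = 556.
α = ((-280)·5 − 23·(-32))/556 = -166/139; β = (217·(-32) − 23·(-280))/556 = -126/139.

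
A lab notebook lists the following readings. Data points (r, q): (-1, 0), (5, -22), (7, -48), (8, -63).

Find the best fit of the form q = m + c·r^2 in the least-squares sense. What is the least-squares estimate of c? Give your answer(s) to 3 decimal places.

From the data, Σ1 = 4, Σr^2 = 139, Σr^2·r^2 = 7123.
For Mᵀq: Σq = -133, Σr^2·q = -6934.
So MᵀM·[m, c]ᵀ = Mᵀq: [[4, 139]; [139, 7123]]·[m, c]ᵀ = [-133, -6934]ᵀ.
Δ = 4·7123 − 139² = 9171.
m = ((-133)·7123 − 139·(-6934))/9171 = 5489/3057; c = (4·(-6934) − 139·(-133))/9171 = -3083/3057.

c = -1.009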